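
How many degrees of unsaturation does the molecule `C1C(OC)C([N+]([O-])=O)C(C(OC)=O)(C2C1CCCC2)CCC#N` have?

6

Molecular formula from the SMILES: C16H24N2O5.
DoU = (2C + 2 + N − H − X)/2 = (2·16 + 2 + 2 − 24 − 0)/2 = 12/2 = 6.
(Structurally: 2 ring(s) + 4 π bond(s) = 6.)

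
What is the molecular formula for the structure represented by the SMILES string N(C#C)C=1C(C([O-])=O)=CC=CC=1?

C9H6NO2-

Heavy atoms from the SMILES: 9 C, 1 N, 2 O.
Implicit hydrogens by atom environment:
  4 × C (aromatic): 1 H each → 4
  2 × C (aromatic): no H
  2 × C: no H
  1 × C: 1 H
  1 × N: 1 H
  1 × O: no H
  1 × O (charge -1): no H
  Total hydrogens = 6.
Net charge -1.
Molecular formula: C9H6NO2-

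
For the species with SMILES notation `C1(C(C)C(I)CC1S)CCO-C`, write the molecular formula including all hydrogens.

Heavy atoms from the SMILES: 9 C, 1 I, 1 O, 1 S.
Implicit hydrogens by atom environment:
  4 × C: 1 H each → 4
  3 × C: 2 H each → 6
  2 × C: 3 H each → 6
  1 × I: no H
  1 × O: no H
  1 × S: 1 H
  Total hydrogens = 17.
Molecular formula: C9H17IOS

C9H17IOS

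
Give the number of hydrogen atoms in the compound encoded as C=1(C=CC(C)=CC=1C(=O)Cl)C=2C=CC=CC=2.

11

Hydrogens are implicit in SMILES; fill each atom to its normal valence:
  8 × C (aromatic): 1 H each → 8
  4 × C (aromatic): no H
  1 × C: 3 H
  1 × C: no H
  1 × Cl: no H
  1 × O: no H
  Total hydrogens = 11.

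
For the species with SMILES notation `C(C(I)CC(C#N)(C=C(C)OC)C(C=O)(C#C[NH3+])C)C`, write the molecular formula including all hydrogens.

Heavy atoms from the SMILES: 15 C, 1 I, 2 N, 2 O.
Implicit hydrogens by atom environment:
  6 × C: no H
  4 × C: 3 H each → 12
  3 × C: 1 H each → 3
  2 × C: 2 H each → 4
  2 × O: no H
  1 × I: no H
  1 × N (charge +1): 3 H
  1 × N: no H
  Total hydrogens = 22.
Net charge +1.
Molecular formula: C15H22IN2O2+

C15H22IN2O2+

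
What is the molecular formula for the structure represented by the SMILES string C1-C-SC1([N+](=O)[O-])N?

Heavy atoms from the SMILES: 3 C, 2 N, 2 O, 1 S.
Implicit hydrogens by atom environment:
  2 × C: 2 H each → 4
  1 × C: no H
  1 × N: 2 H
  1 × N (charge +1): no H
  1 × O: no H
  1 × O (charge -1): no H
  1 × S: no H
  Total hydrogens = 6.
Molecular formula: C3H6N2O2S

C3H6N2O2S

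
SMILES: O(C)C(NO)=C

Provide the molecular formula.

Heavy atoms from the SMILES: 3 C, 1 N, 2 O.
Implicit hydrogens by atom environment:
  1 × C: 3 H
  1 × C: 2 H
  1 × C: no H
  1 × N: 1 H
  1 × O: 1 H
  1 × O: no H
  Total hydrogens = 7.
Molecular formula: C3H7NO2

C3H7NO2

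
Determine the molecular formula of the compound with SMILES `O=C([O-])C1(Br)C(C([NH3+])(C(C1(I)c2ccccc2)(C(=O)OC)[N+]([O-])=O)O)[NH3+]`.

C14H16BrIN3O7+

Heavy atoms from the SMILES: 1 Br, 14 C, 1 I, 3 N, 7 O.
Implicit hydrogens by atom environment:
  6 × C: no H
  5 × C (aromatic): 1 H each → 5
  4 × O: no H
  2 × N (charge +1): 3 H each → 6
  2 × O (charge -1): no H
  1 × Br: no H
  1 × C: 3 H
  1 × C: 1 H
  1 × C (aromatic): no H
  1 × I: no H
  1 × N (charge +1): no H
  1 × O: 1 H
  Total hydrogens = 16.
Net charge +1.
Molecular formula: C14H16BrIN3O7+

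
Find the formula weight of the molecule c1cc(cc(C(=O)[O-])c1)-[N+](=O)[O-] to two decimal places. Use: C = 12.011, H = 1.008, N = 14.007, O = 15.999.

166.11

Molecular formula: C7H4NO4-.
M = 7×12.011 + 4×1.008 + 1×14.007 + 4×15.999 = 166.11 g/mol.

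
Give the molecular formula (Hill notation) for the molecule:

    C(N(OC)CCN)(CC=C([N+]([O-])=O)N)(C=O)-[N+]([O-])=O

C8H15N5O6

Heavy atoms from the SMILES: 8 C, 5 N, 6 O.
Implicit hydrogens by atom environment:
  4 × O: no H
  3 × C: 2 H each → 6
  2 × C: 1 H each → 2
  2 × C: no H
  2 × N: 2 H each → 4
  2 × N (charge +1): no H
  2 × O (charge -1): no H
  1 × C: 3 H
  1 × N: no H
  Total hydrogens = 15.
Molecular formula: C8H15N5O6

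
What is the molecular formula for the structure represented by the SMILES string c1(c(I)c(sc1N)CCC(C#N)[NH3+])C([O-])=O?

Heavy atoms from the SMILES: 9 C, 1 I, 3 N, 2 O, 1 S.
Implicit hydrogens by atom environment:
  4 × C (aromatic): no H
  2 × C: 2 H each → 4
  2 × C: no H
  1 × C: 1 H
  1 × I: no H
  1 × N (charge +1): 3 H
  1 × N: 2 H
  1 × N: no H
  1 × O: no H
  1 × O (charge -1): no H
  1 × S (aromatic): no H
  Total hydrogens = 10.
Molecular formula: C9H10IN3O2S

C9H10IN3O2S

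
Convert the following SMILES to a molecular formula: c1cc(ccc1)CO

C7H8O

Heavy atoms from the SMILES: 7 C, 1 O.
Implicit hydrogens by atom environment:
  5 × C (aromatic): 1 H each → 5
  1 × C: 2 H
  1 × C (aromatic): no H
  1 × O: 1 H
  Total hydrogens = 8.
Molecular formula: C7H8O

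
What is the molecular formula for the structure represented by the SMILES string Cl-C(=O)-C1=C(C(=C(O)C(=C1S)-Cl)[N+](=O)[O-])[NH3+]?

Heavy atoms from the SMILES: 7 C, 2 Cl, 2 N, 4 O, 1 S.
Implicit hydrogens by atom environment:
  6 × C (aromatic): no H
  2 × Cl: no H
  2 × O: no H
  1 × C: no H
  1 × N (charge +1): 3 H
  1 × N (charge +1): no H
  1 × O: 1 H
  1 × O (charge -1): no H
  1 × S: 1 H
  Total hydrogens = 5.
Net charge +1.
Molecular formula: C7H5Cl2N2O4S+

C7H5Cl2N2O4S+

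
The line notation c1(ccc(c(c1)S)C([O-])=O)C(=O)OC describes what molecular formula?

C9H7O4S-

Heavy atoms from the SMILES: 9 C, 4 O, 1 S.
Implicit hydrogens by atom environment:
  3 × C (aromatic): 1 H each → 3
  3 × C (aromatic): no H
  3 × O: no H
  2 × C: no H
  1 × C: 3 H
  1 × O (charge -1): no H
  1 × S: 1 H
  Total hydrogens = 7.
Net charge -1.
Molecular formula: C9H7O4S-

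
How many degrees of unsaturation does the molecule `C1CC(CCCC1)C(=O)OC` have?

2

Molecular formula from the SMILES: C9H16O2.
DoU = (2C + 2 + N − H − X)/2 = (2·9 + 2 + 0 − 16 − 0)/2 = 4/2 = 2.
(Structurally: 1 ring(s) + 1 π bond(s) = 2.)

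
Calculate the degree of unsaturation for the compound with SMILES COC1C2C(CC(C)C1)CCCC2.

Molecular formula from the SMILES: C12H22O.
DoU = (2C + 2 + N − H − X)/2 = (2·12 + 2 + 0 − 22 − 0)/2 = 4/2 = 2.
(Structurally: 2 ring(s) + 0 π bond(s) = 2.)

2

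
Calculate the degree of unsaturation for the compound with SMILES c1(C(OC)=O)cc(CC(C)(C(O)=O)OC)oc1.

5

Molecular formula from the SMILES: C11H14O6.
DoU = (2C + 2 + N − H − X)/2 = (2·11 + 2 + 0 − 14 − 0)/2 = 10/2 = 5.
(Structurally: 1 ring(s) + 4 π bond(s) = 5.)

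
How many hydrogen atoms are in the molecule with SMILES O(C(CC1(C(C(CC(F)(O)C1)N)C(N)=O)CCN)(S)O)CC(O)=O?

24

Hydrogens are implicit in SMILES; fill each atom to its normal valence:
  6 × C: 2 H each → 12
  5 × C: no H
  3 × N: 2 H each → 6
  3 × O: 1 H each → 3
  3 × O: no H
  2 × C: 1 H each → 2
  1 × F: no H
  1 × S: 1 H
  Total hydrogens = 24.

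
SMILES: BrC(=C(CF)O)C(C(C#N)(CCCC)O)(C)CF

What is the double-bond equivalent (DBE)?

3

Molecular formula from the SMILES: C12H18BrF2NO2.
DoU = (2C + 2 + N − H − X)/2 = (2·12 + 2 + 1 − 18 − 3)/2 = 6/2 = 3.
(Structurally: 0 ring(s) + 3 π bond(s) = 3.)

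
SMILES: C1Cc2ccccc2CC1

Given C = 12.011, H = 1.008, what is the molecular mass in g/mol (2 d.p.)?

Molecular formula: C10H12.
M = 10×12.011 + 12×1.008 = 132.21 g/mol.

132.21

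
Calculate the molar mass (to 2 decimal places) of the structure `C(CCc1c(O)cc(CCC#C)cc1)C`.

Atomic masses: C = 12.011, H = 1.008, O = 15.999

202.30

Molecular formula: C14H18O.
M = 14×12.011 + 18×1.008 + 1×15.999 = 202.30 g/mol.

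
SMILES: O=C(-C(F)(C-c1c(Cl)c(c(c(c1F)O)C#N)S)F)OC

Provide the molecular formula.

Heavy atoms from the SMILES: 11 C, 1 Cl, 3 F, 1 N, 3 O, 1 S.
Implicit hydrogens by atom environment:
  6 × C (aromatic): no H
  3 × C: no H
  3 × F: no H
  2 × O: no H
  1 × C: 3 H
  1 × C: 2 H
  1 × Cl: no H
  1 × N: no H
  1 × O: 1 H
  1 × S: 1 H
  Total hydrogens = 7.
Molecular formula: C11H7ClF3NO3S

C11H7ClF3NO3S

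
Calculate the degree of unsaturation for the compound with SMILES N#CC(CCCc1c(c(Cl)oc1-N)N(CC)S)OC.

5

Molecular formula from the SMILES: C12H18ClN3O2S.
DoU = (2C + 2 + N − H − X)/2 = (2·12 + 2 + 3 − 18 − 1)/2 = 10/2 = 5.
(Structurally: 1 ring(s) + 4 π bond(s) = 5.)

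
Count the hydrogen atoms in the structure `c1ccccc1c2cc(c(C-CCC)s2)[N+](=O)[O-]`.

Hydrogens are implicit in SMILES; fill each atom to its normal valence:
  6 × C (aromatic): 1 H each → 6
  4 × C (aromatic): no H
  3 × C: 2 H each → 6
  1 × C: 3 H
  1 × N (charge +1): no H
  1 × O: no H
  1 × O (charge -1): no H
  1 × S (aromatic): no H
  Total hydrogens = 15.

15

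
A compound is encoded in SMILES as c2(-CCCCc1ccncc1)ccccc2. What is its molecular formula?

C15H17N

Heavy atoms from the SMILES: 15 C, 1 N.
Implicit hydrogens by atom environment:
  9 × C (aromatic): 1 H each → 9
  4 × C: 2 H each → 8
  2 × C (aromatic): no H
  1 × N (aromatic): no H
  Total hydrogens = 17.
Molecular formula: C15H17N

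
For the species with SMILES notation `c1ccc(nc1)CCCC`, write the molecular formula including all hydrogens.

C9H13N

Heavy atoms from the SMILES: 9 C, 1 N.
Implicit hydrogens by atom environment:
  4 × C (aromatic): 1 H each → 4
  3 × C: 2 H each → 6
  1 × C: 3 H
  1 × C (aromatic): no H
  1 × N (aromatic): no H
  Total hydrogens = 13.
Molecular formula: C9H13N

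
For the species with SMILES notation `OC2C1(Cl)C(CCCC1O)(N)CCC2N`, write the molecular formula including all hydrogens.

C10H19ClN2O2

Heavy atoms from the SMILES: 10 C, 1 Cl, 2 N, 2 O.
Implicit hydrogens by atom environment:
  5 × C: 2 H each → 10
  3 × C: 1 H each → 3
  2 × C: no H
  2 × N: 2 H each → 4
  2 × O: 1 H each → 2
  1 × Cl: no H
  Total hydrogens = 19.
Molecular formula: C10H19ClN2O2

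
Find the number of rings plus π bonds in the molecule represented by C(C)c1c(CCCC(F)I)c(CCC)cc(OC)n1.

Molecular formula from the SMILES: C15H23FINO.
DoU = (2C + 2 + N − H − X)/2 = (2·15 + 2 + 1 − 23 − 2)/2 = 8/2 = 4.
(Structurally: 1 ring(s) + 3 π bond(s) = 4.)

4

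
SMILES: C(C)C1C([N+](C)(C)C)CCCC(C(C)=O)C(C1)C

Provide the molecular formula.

Heavy atoms from the SMILES: 16 C, 1 N, 1 O.
Implicit hydrogens by atom environment:
  6 × C: 3 H each → 18
  5 × C: 2 H each → 10
  4 × C: 1 H each → 4
  1 × C: no H
  1 × N (charge +1): no H
  1 × O: no H
  Total hydrogens = 32.
Net charge +1.
Molecular formula: C16H32NO+

C16H32NO+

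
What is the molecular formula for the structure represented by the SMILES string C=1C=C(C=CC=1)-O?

C6H6O

Heavy atoms from the SMILES: 6 C, 1 O.
Implicit hydrogens by atom environment:
  5 × C (aromatic): 1 H each → 5
  1 × C (aromatic): no H
  1 × O: 1 H
  Total hydrogens = 6.
Molecular formula: C6H6O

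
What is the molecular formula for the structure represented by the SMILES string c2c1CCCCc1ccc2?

C10H12

Heavy atoms from the SMILES: 10 C.
Implicit hydrogens by atom environment:
  4 × C: 2 H each → 8
  4 × C (aromatic): 1 H each → 4
  2 × C (aromatic): no H
  Total hydrogens = 12.
Molecular formula: C10H12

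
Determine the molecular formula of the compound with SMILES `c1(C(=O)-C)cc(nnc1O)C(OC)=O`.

C8H8N2O4

Heavy atoms from the SMILES: 8 C, 2 N, 4 O.
Implicit hydrogens by atom environment:
  3 × C (aromatic): no H
  3 × O: no H
  2 × C: 3 H each → 6
  2 × C: no H
  2 × N (aromatic): no H
  1 × C (aromatic): 1 H
  1 × O: 1 H
  Total hydrogens = 8.
Molecular formula: C8H8N2O4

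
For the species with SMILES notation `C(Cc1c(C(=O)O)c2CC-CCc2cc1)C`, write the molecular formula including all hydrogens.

Heavy atoms from the SMILES: 14 C, 2 O.
Implicit hydrogens by atom environment:
  6 × C: 2 H each → 12
  4 × C (aromatic): no H
  2 × C (aromatic): 1 H each → 2
  1 × C: 3 H
  1 × C: no H
  1 × O: 1 H
  1 × O: no H
  Total hydrogens = 18.
Molecular formula: C14H18O2

C14H18O2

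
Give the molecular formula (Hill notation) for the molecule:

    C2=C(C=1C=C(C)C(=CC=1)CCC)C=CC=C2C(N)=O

Heavy atoms from the SMILES: 17 C, 1 N, 1 O.
Implicit hydrogens by atom environment:
  7 × C (aromatic): 1 H each → 7
  5 × C (aromatic): no H
  2 × C: 3 H each → 6
  2 × C: 2 H each → 4
  1 × C: no H
  1 × N: 2 H
  1 × O: no H
  Total hydrogens = 19.
Molecular formula: C17H19NO

C17H19NO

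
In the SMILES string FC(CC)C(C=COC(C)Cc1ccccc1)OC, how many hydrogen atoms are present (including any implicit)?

Hydrogens are implicit in SMILES; fill each atom to its normal valence:
  5 × C: 1 H each → 5
  5 × C (aromatic): 1 H each → 5
  3 × C: 3 H each → 9
  2 × C: 2 H each → 4
  2 × O: no H
  1 × C (aromatic): no H
  1 × F: no H
  Total hydrogens = 23.

23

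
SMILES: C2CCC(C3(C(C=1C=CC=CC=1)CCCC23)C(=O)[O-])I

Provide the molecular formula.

C17H20IO2-

Heavy atoms from the SMILES: 17 C, 1 I, 2 O.
Implicit hydrogens by atom environment:
  6 × C: 2 H each → 12
  5 × C (aromatic): 1 H each → 5
  3 × C: 1 H each → 3
  2 × C: no H
  1 × C (aromatic): no H
  1 × I: no H
  1 × O: no H
  1 × O (charge -1): no H
  Total hydrogens = 20.
Net charge -1.
Molecular formula: C17H20IO2-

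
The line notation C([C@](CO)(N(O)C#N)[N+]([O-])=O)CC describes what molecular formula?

Heavy atoms from the SMILES: 6 C, 3 N, 4 O.
Implicit hydrogens by atom environment:
  3 × C: 2 H each → 6
  2 × C: no H
  2 × N: no H
  2 × O: 1 H each → 2
  1 × C: 3 H
  1 × N (charge +1): no H
  1 × O: no H
  1 × O (charge -1): no H
  Total hydrogens = 11.
Molecular formula: C6H11N3O4

C6H11N3O4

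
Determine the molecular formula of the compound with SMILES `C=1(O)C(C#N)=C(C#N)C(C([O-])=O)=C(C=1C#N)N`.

Heavy atoms from the SMILES: 10 C, 4 N, 3 O.
Implicit hydrogens by atom environment:
  6 × C (aromatic): no H
  4 × C: no H
  3 × N: no H
  1 × N: 2 H
  1 × O: 1 H
  1 × O: no H
  1 × O (charge -1): no H
  Total hydrogens = 3.
Net charge -1.
Molecular formula: C10H3N4O3-

C10H3N4O3-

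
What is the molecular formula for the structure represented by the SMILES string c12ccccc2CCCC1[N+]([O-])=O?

C10H11NO2

Heavy atoms from the SMILES: 10 C, 1 N, 2 O.
Implicit hydrogens by atom environment:
  4 × C (aromatic): 1 H each → 4
  3 × C: 2 H each → 6
  2 × C (aromatic): no H
  1 × C: 1 H
  1 × N (charge +1): no H
  1 × O: no H
  1 × O (charge -1): no H
  Total hydrogens = 11.
Molecular formula: C10H11NO2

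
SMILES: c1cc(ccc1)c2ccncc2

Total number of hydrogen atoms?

Hydrogens are implicit in SMILES; fill each atom to its normal valence:
  9 × C (aromatic): 1 H each → 9
  2 × C (aromatic): no H
  1 × N (aromatic): no H
  Total hydrogens = 9.

9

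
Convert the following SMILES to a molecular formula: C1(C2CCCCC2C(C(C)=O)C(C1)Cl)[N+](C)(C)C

C15H27ClNO+

Heavy atoms from the SMILES: 15 C, 1 Cl, 1 N, 1 O.
Implicit hydrogens by atom environment:
  5 × C: 2 H each → 10
  5 × C: 1 H each → 5
  4 × C: 3 H each → 12
  1 × C: no H
  1 × Cl: no H
  1 × N (charge +1): no H
  1 × O: no H
  Total hydrogens = 27.
Net charge +1.
Molecular formula: C15H27ClNO+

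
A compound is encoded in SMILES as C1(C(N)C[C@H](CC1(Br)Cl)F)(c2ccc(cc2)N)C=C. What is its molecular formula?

C14H17BrClFN2

Heavy atoms from the SMILES: 1 Br, 14 C, 1 Cl, 1 F, 2 N.
Implicit hydrogens by atom environment:
  4 × C (aromatic): 1 H each → 4
  3 × C: 2 H each → 6
  3 × C: 1 H each → 3
  2 × C: no H
  2 × C (aromatic): no H
  2 × N: 2 H each → 4
  1 × Br: no H
  1 × Cl: no H
  1 × F: no H
  Total hydrogens = 17.
Molecular formula: C14H17BrClFN2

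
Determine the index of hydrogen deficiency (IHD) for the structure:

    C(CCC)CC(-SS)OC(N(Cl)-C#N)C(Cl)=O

3

Molecular formula from the SMILES: C9H14Cl2N2O2S2.
DoU = (2C + 2 + N − H − X)/2 = (2·9 + 2 + 2 − 14 − 2)/2 = 6/2 = 3.
(Structurally: 0 ring(s) + 3 π bond(s) = 3.)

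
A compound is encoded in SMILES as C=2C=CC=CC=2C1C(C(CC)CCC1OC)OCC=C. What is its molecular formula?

C18H26O2

Heavy atoms from the SMILES: 18 C, 2 O.
Implicit hydrogens by atom environment:
  5 × C: 2 H each → 10
  5 × C: 1 H each → 5
  5 × C (aromatic): 1 H each → 5
  2 × C: 3 H each → 6
  2 × O: no H
  1 × C (aromatic): no H
  Total hydrogens = 26.
Molecular formula: C18H26O2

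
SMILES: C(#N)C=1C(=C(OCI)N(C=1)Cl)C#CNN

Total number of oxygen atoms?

1

The symbol for oxygen appears 1 time in the SMILES.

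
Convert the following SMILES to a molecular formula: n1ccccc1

Heavy atoms from the SMILES: 5 C, 1 N.
Implicit hydrogens by atom environment:
  5 × C (aromatic): 1 H each → 5
  1 × N (aromatic): no H
  Total hydrogens = 5.
Molecular formula: C5H5N

C5H5N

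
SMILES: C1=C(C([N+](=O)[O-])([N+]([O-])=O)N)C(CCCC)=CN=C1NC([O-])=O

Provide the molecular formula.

Heavy atoms from the SMILES: 11 C, 5 N, 6 O.
Implicit hydrogens by atom environment:
  3 × C: 2 H each → 6
  3 × C (aromatic): no H
  3 × O: no H
  3 × O (charge -1): no H
  2 × C (aromatic): 1 H each → 2
  2 × C: no H
  2 × N (charge +1): no H
  1 × C: 3 H
  1 × N: 2 H
  1 × N: 1 H
  1 × N (aromatic): no H
  Total hydrogens = 14.
Net charge -1.
Molecular formula: C11H14N5O6-

C11H14N5O6-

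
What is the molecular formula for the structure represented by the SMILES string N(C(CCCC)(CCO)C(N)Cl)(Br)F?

C8H17BrClFN2O

Heavy atoms from the SMILES: 1 Br, 8 C, 1 Cl, 1 F, 2 N, 1 O.
Implicit hydrogens by atom environment:
  5 × C: 2 H each → 10
  1 × Br: no H
  1 × C: 3 H
  1 × C: 1 H
  1 × C: no H
  1 × Cl: no H
  1 × F: no H
  1 × N: 2 H
  1 × N: no H
  1 × O: 1 H
  Total hydrogens = 17.
Molecular formula: C8H17BrClFN2O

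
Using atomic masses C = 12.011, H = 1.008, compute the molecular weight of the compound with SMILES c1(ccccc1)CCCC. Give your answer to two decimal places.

134.22

Molecular formula: C10H14.
M = 10×12.011 + 14×1.008 = 134.22 g/mol.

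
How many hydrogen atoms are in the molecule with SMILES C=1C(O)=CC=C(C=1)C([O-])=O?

Hydrogens are implicit in SMILES; fill each atom to its normal valence:
  4 × C (aromatic): 1 H each → 4
  2 × C (aromatic): no H
  1 × C: no H
  1 × O: 1 H
  1 × O: no H
  1 × O (charge -1): no H
  Total hydrogens = 5.

5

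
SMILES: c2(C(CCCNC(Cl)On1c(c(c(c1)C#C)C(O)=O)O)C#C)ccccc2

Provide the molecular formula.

C20H19ClN2O4

Heavy atoms from the SMILES: 20 C, 1 Cl, 2 N, 4 O.
Implicit hydrogens by atom environment:
  6 × C (aromatic): 1 H each → 6
  4 × C: 1 H each → 4
  4 × C (aromatic): no H
  3 × C: 2 H each → 6
  3 × C: no H
  2 × O: 1 H each → 2
  2 × O: no H
  1 × Cl: no H
  1 × N: 1 H
  1 × N (aromatic): no H
  Total hydrogens = 19.
Molecular formula: C20H19ClN2O4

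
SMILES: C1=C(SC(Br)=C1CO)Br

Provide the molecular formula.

C5H4Br2OS

Heavy atoms from the SMILES: 2 Br, 5 C, 1 O, 1 S.
Implicit hydrogens by atom environment:
  3 × C (aromatic): no H
  2 × Br: no H
  1 × C: 2 H
  1 × C (aromatic): 1 H
  1 × O: 1 H
  1 × S (aromatic): no H
  Total hydrogens = 4.
Molecular formula: C5H4Br2OS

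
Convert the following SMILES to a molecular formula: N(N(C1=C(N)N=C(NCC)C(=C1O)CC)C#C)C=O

Heavy atoms from the SMILES: 12 C, 5 N, 2 O.
Implicit hydrogens by atom environment:
  5 × C (aromatic): no H
  2 × C: 3 H each → 6
  2 × C: 2 H each → 4
  2 × C: 1 H each → 2
  2 × N: 1 H each → 2
  1 × C: no H
  1 × N: 2 H
  1 × N (aromatic): no H
  1 × N: no H
  1 × O: 1 H
  1 × O: no H
  Total hydrogens = 17.
Molecular formula: C12H17N5O2

C12H17N5O2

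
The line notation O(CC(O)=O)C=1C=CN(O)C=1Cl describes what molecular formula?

Heavy atoms from the SMILES: 6 C, 1 Cl, 1 N, 4 O.
Implicit hydrogens by atom environment:
  2 × C (aromatic): 1 H each → 2
  2 × C (aromatic): no H
  2 × O: 1 H each → 2
  2 × O: no H
  1 × C: 2 H
  1 × C: no H
  1 × Cl: no H
  1 × N (aromatic): no H
  Total hydrogens = 6.
Molecular formula: C6H6ClNO4

C6H6ClNO4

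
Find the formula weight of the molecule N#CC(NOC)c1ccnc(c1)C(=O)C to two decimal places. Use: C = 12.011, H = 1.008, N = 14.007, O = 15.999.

Molecular formula: C10H11N3O2.
M = 10×12.011 + 11×1.008 + 3×14.007 + 2×15.999 = 205.22 g/mol.

205.22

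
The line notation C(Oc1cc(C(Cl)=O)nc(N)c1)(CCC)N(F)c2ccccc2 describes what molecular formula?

C16H17ClFN3O2

Heavy atoms from the SMILES: 16 C, 1 Cl, 1 F, 3 N, 2 O.
Implicit hydrogens by atom environment:
  7 × C (aromatic): 1 H each → 7
  4 × C (aromatic): no H
  2 × C: 2 H each → 4
  2 × O: no H
  1 × C: 3 H
  1 × C: 1 H
  1 × C: no H
  1 × Cl: no H
  1 × F: no H
  1 × N: 2 H
  1 × N (aromatic): no H
  1 × N: no H
  Total hydrogens = 17.
Molecular formula: C16H17ClFN3O2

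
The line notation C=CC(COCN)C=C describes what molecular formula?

C7H13NO

Heavy atoms from the SMILES: 7 C, 1 N, 1 O.
Implicit hydrogens by atom environment:
  4 × C: 2 H each → 8
  3 × C: 1 H each → 3
  1 × N: 2 H
  1 × O: no H
  Total hydrogens = 13.
Molecular formula: C7H13NO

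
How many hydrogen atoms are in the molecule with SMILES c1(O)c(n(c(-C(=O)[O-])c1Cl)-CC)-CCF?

10

Hydrogens are implicit in SMILES; fill each atom to its normal valence:
  4 × C (aromatic): no H
  3 × C: 2 H each → 6
  1 × C: 3 H
  1 × C: no H
  1 × Cl: no H
  1 × F: no H
  1 × N (aromatic): no H
  1 × O: 1 H
  1 × O: no H
  1 × O (charge -1): no H
  Total hydrogens = 10.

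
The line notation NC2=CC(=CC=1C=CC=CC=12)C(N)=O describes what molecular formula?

Heavy atoms from the SMILES: 11 C, 2 N, 1 O.
Implicit hydrogens by atom environment:
  6 × C (aromatic): 1 H each → 6
  4 × C (aromatic): no H
  2 × N: 2 H each → 4
  1 × C: no H
  1 × O: no H
  Total hydrogens = 10.
Molecular formula: C11H10N2O

C11H10N2O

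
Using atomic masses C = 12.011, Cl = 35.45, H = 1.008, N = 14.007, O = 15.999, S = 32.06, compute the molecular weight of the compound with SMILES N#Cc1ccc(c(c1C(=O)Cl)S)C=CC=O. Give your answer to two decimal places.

251.68

Molecular formula: C11H6ClNO2S.
M = 11×12.011 + 1×35.45 + 6×1.008 + 1×14.007 + 2×15.999 + 1×32.06 = 251.68 g/mol.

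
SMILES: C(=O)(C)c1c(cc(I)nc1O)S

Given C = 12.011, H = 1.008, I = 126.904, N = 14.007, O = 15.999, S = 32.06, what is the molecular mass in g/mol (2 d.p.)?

295.09

Molecular formula: C7H6INO2S.
M = 7×12.011 + 6×1.008 + 1×126.904 + 1×14.007 + 2×15.999 + 1×32.06 = 295.09 g/mol.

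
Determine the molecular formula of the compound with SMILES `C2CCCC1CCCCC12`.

C10H18

Heavy atoms from the SMILES: 10 C.
Implicit hydrogens by atom environment:
  8 × C: 2 H each → 16
  2 × C: 1 H each → 2
  Total hydrogens = 18.
Molecular formula: C10H18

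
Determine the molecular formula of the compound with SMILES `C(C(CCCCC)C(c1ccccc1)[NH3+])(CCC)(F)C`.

Heavy atoms from the SMILES: 18 C, 1 F, 1 N.
Implicit hydrogens by atom environment:
  6 × C: 2 H each → 12
  5 × C (aromatic): 1 H each → 5
  3 × C: 3 H each → 9
  2 × C: 1 H each → 2
  1 × C: no H
  1 × C (aromatic): no H
  1 × F: no H
  1 × N (charge +1): 3 H
  Total hydrogens = 31.
Net charge +1.
Molecular formula: C18H31FN+

C18H31FN+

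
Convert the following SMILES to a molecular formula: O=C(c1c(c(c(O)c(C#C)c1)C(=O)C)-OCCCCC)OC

Heavy atoms from the SMILES: 17 C, 5 O.
Implicit hydrogens by atom environment:
  5 × C (aromatic): no H
  4 × C: 2 H each → 8
  4 × O: no H
  3 × C: 3 H each → 9
  3 × C: no H
  1 × C (aromatic): 1 H
  1 × C: 1 H
  1 × O: 1 H
  Total hydrogens = 20.
Molecular formula: C17H20O5

C17H20O5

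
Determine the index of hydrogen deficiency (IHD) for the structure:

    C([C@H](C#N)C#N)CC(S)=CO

5

Molecular formula from the SMILES: C7H8N2OS.
DoU = (2C + 2 + N − H − X)/2 = (2·7 + 2 + 2 − 8 − 0)/2 = 10/2 = 5.
(Structurally: 0 ring(s) + 5 π bond(s) = 5.)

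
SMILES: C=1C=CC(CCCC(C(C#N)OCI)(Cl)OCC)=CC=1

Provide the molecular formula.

Heavy atoms from the SMILES: 15 C, 1 Cl, 1 I, 1 N, 2 O.
Implicit hydrogens by atom environment:
  5 × C: 2 H each → 10
  5 × C (aromatic): 1 H each → 5
  2 × C: no H
  2 × O: no H
  1 × C: 3 H
  1 × C: 1 H
  1 × C (aromatic): no H
  1 × Cl: no H
  1 × I: no H
  1 × N: no H
  Total hydrogens = 19.
Molecular formula: C15H19ClINO2

C15H19ClINO2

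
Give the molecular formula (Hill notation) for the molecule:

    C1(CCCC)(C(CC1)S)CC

C10H20S

Heavy atoms from the SMILES: 10 C, 1 S.
Implicit hydrogens by atom environment:
  6 × C: 2 H each → 12
  2 × C: 3 H each → 6
  1 × C: 1 H
  1 × C: no H
  1 × S: 1 H
  Total hydrogens = 20.
Molecular formula: C10H20S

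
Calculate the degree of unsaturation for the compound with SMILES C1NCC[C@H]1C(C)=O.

Molecular formula from the SMILES: C6H11NO.
DoU = (2C + 2 + N − H − X)/2 = (2·6 + 2 + 1 − 11 − 0)/2 = 4/2 = 2.
(Structurally: 1 ring(s) + 1 π bond(s) = 2.)

2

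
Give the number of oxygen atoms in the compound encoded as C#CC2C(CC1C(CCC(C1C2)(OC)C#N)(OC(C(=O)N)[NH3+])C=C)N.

3

The symbol for oxygen appears 3 times in the SMILES.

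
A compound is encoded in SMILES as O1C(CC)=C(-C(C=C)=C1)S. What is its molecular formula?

Heavy atoms from the SMILES: 8 C, 1 O, 1 S.
Implicit hydrogens by atom environment:
  3 × C (aromatic): no H
  2 × C: 2 H each → 4
  1 × C: 3 H
  1 × C (aromatic): 1 H
  1 × C: 1 H
  1 × O (aromatic): no H
  1 × S: 1 H
  Total hydrogens = 10.
Molecular formula: C8H10OS

C8H10OS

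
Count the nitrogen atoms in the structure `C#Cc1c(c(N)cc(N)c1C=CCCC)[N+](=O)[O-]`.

3

The symbol for nitrogen appears 3 times in the SMILES.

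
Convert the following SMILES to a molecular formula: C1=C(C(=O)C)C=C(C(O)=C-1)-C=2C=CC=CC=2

C14H12O2

Heavy atoms from the SMILES: 14 C, 2 O.
Implicit hydrogens by atom environment:
  8 × C (aromatic): 1 H each → 8
  4 × C (aromatic): no H
  1 × C: 3 H
  1 × C: no H
  1 × O: 1 H
  1 × O: no H
  Total hydrogens = 12.
Molecular formula: C14H12O2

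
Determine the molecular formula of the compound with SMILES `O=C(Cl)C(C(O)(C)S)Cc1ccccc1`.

C11H13ClO2S

Heavy atoms from the SMILES: 11 C, 1 Cl, 2 O, 1 S.
Implicit hydrogens by atom environment:
  5 × C (aromatic): 1 H each → 5
  2 × C: no H
  1 × C: 3 H
  1 × C: 2 H
  1 × C: 1 H
  1 × C (aromatic): no H
  1 × Cl: no H
  1 × O: 1 H
  1 × O: no H
  1 × S: 1 H
  Total hydrogens = 13.
Molecular formula: C11H13ClO2S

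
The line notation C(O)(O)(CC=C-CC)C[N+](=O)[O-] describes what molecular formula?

C7H13NO4

Heavy atoms from the SMILES: 7 C, 1 N, 4 O.
Implicit hydrogens by atom environment:
  3 × C: 2 H each → 6
  2 × C: 1 H each → 2
  2 × O: 1 H each → 2
  1 × C: 3 H
  1 × C: no H
  1 × N (charge +1): no H
  1 × O: no H
  1 × O (charge -1): no H
  Total hydrogens = 13.
Molecular formula: C7H13NO4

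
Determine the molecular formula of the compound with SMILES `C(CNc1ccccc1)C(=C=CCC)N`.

C13H18N2

Heavy atoms from the SMILES: 13 C, 2 N.
Implicit hydrogens by atom environment:
  5 × C (aromatic): 1 H each → 5
  3 × C: 2 H each → 6
  2 × C: no H
  1 × C: 3 H
  1 × C: 1 H
  1 × C (aromatic): no H
  1 × N: 2 H
  1 × N: 1 H
  Total hydrogens = 18.
Molecular formula: C13H18N2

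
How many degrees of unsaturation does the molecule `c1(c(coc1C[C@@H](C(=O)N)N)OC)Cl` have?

Molecular formula from the SMILES: C8H11ClN2O3.
DoU = (2C + 2 + N − H − X)/2 = (2·8 + 2 + 2 − 11 − 1)/2 = 8/2 = 4.
(Structurally: 1 ring(s) + 3 π bond(s) = 4.)

4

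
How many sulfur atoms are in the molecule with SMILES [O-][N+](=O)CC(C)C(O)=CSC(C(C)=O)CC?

The symbol for sulfur appears 1 time in the SMILES.

1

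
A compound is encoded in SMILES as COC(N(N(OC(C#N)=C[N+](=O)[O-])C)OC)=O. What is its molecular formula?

C7H10N4O6

Heavy atoms from the SMILES: 7 C, 4 N, 6 O.
Implicit hydrogens by atom environment:
  5 × O: no H
  3 × C: 3 H each → 9
  3 × C: no H
  3 × N: no H
  1 × C: 1 H
  1 × N (charge +1): no H
  1 × O (charge -1): no H
  Total hydrogens = 10.
Molecular formula: C7H10N4O6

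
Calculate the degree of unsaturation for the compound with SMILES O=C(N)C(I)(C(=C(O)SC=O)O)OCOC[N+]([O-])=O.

Molecular formula from the SMILES: C7H9IN2O8S.
DoU = (2C + 2 + N − H − X)/2 = (2·7 + 2 + 2 − 9 − 1)/2 = 8/2 = 4.
(Structurally: 0 ring(s) + 4 π bond(s) = 4.)

4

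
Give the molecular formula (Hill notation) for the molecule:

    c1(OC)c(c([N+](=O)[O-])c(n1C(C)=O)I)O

Heavy atoms from the SMILES: 7 C, 1 I, 2 N, 5 O.
Implicit hydrogens by atom environment:
  4 × C (aromatic): no H
  3 × O: no H
  2 × C: 3 H each → 6
  1 × C: no H
  1 × I: no H
  1 × N (aromatic): no H
  1 × N (charge +1): no H
  1 × O: 1 H
  1 × O (charge -1): no H
  Total hydrogens = 7.
Molecular formula: C7H7IN2O5

C7H7IN2O5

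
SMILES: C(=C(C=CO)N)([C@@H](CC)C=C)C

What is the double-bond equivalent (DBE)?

Molecular formula from the SMILES: C10H17NO.
DoU = (2C + 2 + N − H − X)/2 = (2·10 + 2 + 1 − 17 − 0)/2 = 6/2 = 3.
(Structurally: 0 ring(s) + 3 π bond(s) = 3.)

3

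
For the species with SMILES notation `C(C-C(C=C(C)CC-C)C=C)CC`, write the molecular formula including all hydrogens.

C13H24

Heavy atoms from the SMILES: 13 C.
Implicit hydrogens by atom environment:
  6 × C: 2 H each → 12
  3 × C: 3 H each → 9
  3 × C: 1 H each → 3
  1 × C: no H
  Total hydrogens = 24.
Molecular formula: C13H24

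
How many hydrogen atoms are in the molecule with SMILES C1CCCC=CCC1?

Hydrogens are implicit in SMILES; fill each atom to its normal valence:
  6 × C: 2 H each → 12
  2 × C: 1 H each → 2
  Total hydrogens = 14.

14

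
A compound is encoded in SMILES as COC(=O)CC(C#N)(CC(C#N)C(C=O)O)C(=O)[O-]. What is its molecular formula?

Heavy atoms from the SMILES: 11 C, 2 N, 6 O.
Implicit hydrogens by atom environment:
  5 × C: no H
  4 × O: no H
  3 × C: 1 H each → 3
  2 × C: 2 H each → 4
  2 × N: no H
  1 × C: 3 H
  1 × O: 1 H
  1 × O (charge -1): no H
  Total hydrogens = 11.
Net charge -1.
Molecular formula: C11H11N2O6-

C11H11N2O6-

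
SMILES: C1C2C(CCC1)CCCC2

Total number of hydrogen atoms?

Hydrogens are implicit in SMILES; fill each atom to its normal valence:
  8 × C: 2 H each → 16
  2 × C: 1 H each → 2
  Total hydrogens = 18.

18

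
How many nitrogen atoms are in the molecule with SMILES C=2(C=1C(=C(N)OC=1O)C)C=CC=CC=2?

1

The symbol for nitrogen appears 1 time in the SMILES.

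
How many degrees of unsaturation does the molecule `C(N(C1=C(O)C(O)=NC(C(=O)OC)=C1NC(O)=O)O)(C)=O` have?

Molecular formula from the SMILES: C10H11N3O8.
DoU = (2C + 2 + N − H − X)/2 = (2·10 + 2 + 3 − 11 − 0)/2 = 14/2 = 7.
(Structurally: 1 ring(s) + 6 π bond(s) = 7.)

7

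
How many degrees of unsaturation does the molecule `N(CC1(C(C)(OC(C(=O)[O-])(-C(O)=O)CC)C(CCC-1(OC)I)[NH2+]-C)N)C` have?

3

Molecular formula from the SMILES: C16H30IN3O6.
DoU = (2C + 2 + N − H − X)/2 = (2·16 + 2 + 3 − 30 − 1)/2 = 6/2 = 3.
(Structurally: 1 ring(s) + 2 π bond(s) = 3.)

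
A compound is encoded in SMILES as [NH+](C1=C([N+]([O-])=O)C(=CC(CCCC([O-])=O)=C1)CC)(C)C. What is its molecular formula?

Heavy atoms from the SMILES: 14 C, 2 N, 4 O.
Implicit hydrogens by atom environment:
  4 × C: 2 H each → 8
  4 × C (aromatic): no H
  3 × C: 3 H each → 9
  2 × C (aromatic): 1 H each → 2
  2 × O: no H
  2 × O (charge -1): no H
  1 × C: no H
  1 × N (charge +1): 1 H
  1 × N (charge +1): no H
  Total hydrogens = 20.
Molecular formula: C14H20N2O4

C14H20N2O4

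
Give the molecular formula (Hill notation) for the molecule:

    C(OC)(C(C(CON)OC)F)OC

C7H16FNO4

Heavy atoms from the SMILES: 7 C, 1 F, 1 N, 4 O.
Implicit hydrogens by atom environment:
  4 × O: no H
  3 × C: 3 H each → 9
  3 × C: 1 H each → 3
  1 × C: 2 H
  1 × F: no H
  1 × N: 2 H
  Total hydrogens = 16.
Molecular formula: C7H16FNO4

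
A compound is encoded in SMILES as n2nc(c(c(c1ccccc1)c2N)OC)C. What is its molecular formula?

C12H13N3O

Heavy atoms from the SMILES: 12 C, 3 N, 1 O.
Implicit hydrogens by atom environment:
  5 × C (aromatic): 1 H each → 5
  5 × C (aromatic): no H
  2 × C: 3 H each → 6
  2 × N (aromatic): no H
  1 × N: 2 H
  1 × O: no H
  Total hydrogens = 13.
Molecular formula: C12H13N3O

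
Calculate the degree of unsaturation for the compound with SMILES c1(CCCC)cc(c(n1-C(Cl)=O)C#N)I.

Molecular formula from the SMILES: C10H10ClIN2O.
DoU = (2C + 2 + N − H − X)/2 = (2·10 + 2 + 2 − 10 − 2)/2 = 12/2 = 6.
(Structurally: 1 ring(s) + 5 π bond(s) = 6.)

6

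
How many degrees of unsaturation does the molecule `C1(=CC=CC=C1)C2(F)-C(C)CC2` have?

5

Molecular formula from the SMILES: C11H13F.
DoU = (2C + 2 + N − H − X)/2 = (2·11 + 2 + 0 − 13 − 1)/2 = 10/2 = 5.
(Structurally: 2 ring(s) + 3 π bond(s) = 5.)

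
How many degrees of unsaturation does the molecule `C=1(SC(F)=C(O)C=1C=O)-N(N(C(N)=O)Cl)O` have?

5

Molecular formula from the SMILES: C6H5ClFN3O4S.
DoU = (2C + 2 + N − H − X)/2 = (2·6 + 2 + 3 − 5 − 2)/2 = 10/2 = 5.
(Structurally: 1 ring(s) + 4 π bond(s) = 5.)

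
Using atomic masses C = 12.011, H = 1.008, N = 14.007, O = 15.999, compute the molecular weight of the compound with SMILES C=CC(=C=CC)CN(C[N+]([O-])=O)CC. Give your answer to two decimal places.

Molecular formula: C10H16N2O2.
M = 10×12.011 + 16×1.008 + 2×14.007 + 2×15.999 = 196.25 g/mol.

196.25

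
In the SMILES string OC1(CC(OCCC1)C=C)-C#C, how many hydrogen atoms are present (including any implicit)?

Hydrogens are implicit in SMILES; fill each atom to its normal valence:
  5 × C: 2 H each → 10
  3 × C: 1 H each → 3
  2 × C: no H
  1 × O: 1 H
  1 × O: no H
  Total hydrogens = 14.

14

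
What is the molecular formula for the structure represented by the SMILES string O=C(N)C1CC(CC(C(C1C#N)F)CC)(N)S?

C11H18FN3OS

Heavy atoms from the SMILES: 11 C, 1 F, 3 N, 1 O, 1 S.
Implicit hydrogens by atom environment:
  4 × C: 1 H each → 4
  3 × C: 2 H each → 6
  3 × C: no H
  2 × N: 2 H each → 4
  1 × C: 3 H
  1 × F: no H
  1 × N: no H
  1 × O: no H
  1 × S: 1 H
  Total hydrogens = 18.
Molecular formula: C11H18FN3OS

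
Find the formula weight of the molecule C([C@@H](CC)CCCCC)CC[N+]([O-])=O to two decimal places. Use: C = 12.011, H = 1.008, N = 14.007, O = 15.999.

Molecular formula: C11H23NO2.
M = 11×12.011 + 23×1.008 + 1×14.007 + 2×15.999 = 201.31 g/mol.

201.31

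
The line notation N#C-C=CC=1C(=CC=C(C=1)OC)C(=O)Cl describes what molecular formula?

Heavy atoms from the SMILES: 11 C, 1 Cl, 1 N, 2 O.
Implicit hydrogens by atom environment:
  3 × C (aromatic): 1 H each → 3
  3 × C (aromatic): no H
  2 × C: 1 H each → 2
  2 × C: no H
  2 × O: no H
  1 × C: 3 H
  1 × Cl: no H
  1 × N: no H
  Total hydrogens = 8.
Molecular formula: C11H8ClNO2

C11H8ClNO2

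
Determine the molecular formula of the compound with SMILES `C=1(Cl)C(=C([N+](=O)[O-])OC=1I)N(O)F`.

C4HClFIN2O4

Heavy atoms from the SMILES: 4 C, 1 Cl, 1 F, 1 I, 2 N, 4 O.
Implicit hydrogens by atom environment:
  4 × C (aromatic): no H
  1 × Cl: no H
  1 × F: no H
  1 × I: no H
  1 × N (charge +1): no H
  1 × N: no H
  1 × O: 1 H
  1 × O (aromatic): no H
  1 × O: no H
  1 × O (charge -1): no H
  Total hydrogens = 1.
Molecular formula: C4HClFIN2O4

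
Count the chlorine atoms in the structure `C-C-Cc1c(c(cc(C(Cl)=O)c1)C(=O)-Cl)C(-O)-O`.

2

The symbol for chlorine appears 2 times in the SMILES.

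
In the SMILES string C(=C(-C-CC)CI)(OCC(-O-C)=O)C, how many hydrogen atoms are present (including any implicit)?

Hydrogens are implicit in SMILES; fill each atom to its normal valence:
  4 × C: 2 H each → 8
  3 × C: 3 H each → 9
  3 × C: no H
  3 × O: no H
  1 × I: no H
  Total hydrogens = 17.

17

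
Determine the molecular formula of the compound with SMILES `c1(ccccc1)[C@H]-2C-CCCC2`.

Heavy atoms from the SMILES: 12 C.
Implicit hydrogens by atom environment:
  5 × C: 2 H each → 10
  5 × C (aromatic): 1 H each → 5
  1 × C: 1 H
  1 × C (aromatic): no H
  Total hydrogens = 16.
Molecular formula: C12H16

C12H16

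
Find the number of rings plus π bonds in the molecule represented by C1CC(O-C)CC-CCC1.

Molecular formula from the SMILES: C9H18O.
DoU = (2C + 2 + N − H − X)/2 = (2·9 + 2 + 0 − 18 − 0)/2 = 2/2 = 1.
(Structurally: 1 ring(s) + 0 π bond(s) = 1.)

1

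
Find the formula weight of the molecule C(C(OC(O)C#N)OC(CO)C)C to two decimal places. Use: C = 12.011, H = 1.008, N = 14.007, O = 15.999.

Molecular formula: C8H15NO4.
M = 8×12.011 + 15×1.008 + 1×14.007 + 4×15.999 = 189.21 g/mol.

189.21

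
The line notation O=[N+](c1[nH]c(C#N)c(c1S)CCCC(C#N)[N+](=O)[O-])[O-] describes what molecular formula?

Heavy atoms from the SMILES: 10 C, 5 N, 4 O, 1 S.
Implicit hydrogens by atom environment:
  4 × C (aromatic): no H
  3 × C: 2 H each → 6
  2 × C: no H
  2 × N (charge +1): no H
  2 × N: no H
  2 × O: no H
  2 × O (charge -1): no H
  1 × C: 1 H
  1 × N (aromatic): 1 H
  1 × S: 1 H
  Total hydrogens = 9.
Molecular formula: C10H9N5O4S

C10H9N5O4S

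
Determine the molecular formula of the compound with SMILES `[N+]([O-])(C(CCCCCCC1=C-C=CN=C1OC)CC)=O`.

Heavy atoms from the SMILES: 15 C, 2 N, 3 O.
Implicit hydrogens by atom environment:
  7 × C: 2 H each → 14
  3 × C (aromatic): 1 H each → 3
  2 × C: 3 H each → 6
  2 × C (aromatic): no H
  2 × O: no H
  1 × C: 1 H
  1 × N (aromatic): no H
  1 × N (charge +1): no H
  1 × O (charge -1): no H
  Total hydrogens = 24.
Molecular formula: C15H24N2O3

C15H24N2O3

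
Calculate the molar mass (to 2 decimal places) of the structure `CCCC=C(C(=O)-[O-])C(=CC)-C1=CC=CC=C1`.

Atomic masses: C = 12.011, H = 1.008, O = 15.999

229.30

Molecular formula: C15H17O2-.
M = 15×12.011 + 17×1.008 + 2×15.999 = 229.30 g/mol.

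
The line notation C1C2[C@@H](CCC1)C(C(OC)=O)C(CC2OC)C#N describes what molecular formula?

Heavy atoms from the SMILES: 14 C, 1 N, 3 O.
Implicit hydrogens by atom environment:
  5 × C: 2 H each → 10
  5 × C: 1 H each → 5
  3 × O: no H
  2 × C: 3 H each → 6
  2 × C: no H
  1 × N: no H
  Total hydrogens = 21.
Molecular formula: C14H21NO3

C14H21NO3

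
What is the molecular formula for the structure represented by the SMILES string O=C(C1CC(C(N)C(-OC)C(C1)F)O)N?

C9H17FN2O3

Heavy atoms from the SMILES: 9 C, 1 F, 2 N, 3 O.
Implicit hydrogens by atom environment:
  5 × C: 1 H each → 5
  2 × C: 2 H each → 4
  2 × N: 2 H each → 4
  2 × O: no H
  1 × C: 3 H
  1 × C: no H
  1 × F: no H
  1 × O: 1 H
  Total hydrogens = 17.
Molecular formula: C9H17FN2O3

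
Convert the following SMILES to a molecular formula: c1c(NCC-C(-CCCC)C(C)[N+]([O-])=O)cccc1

C15H24N2O2

Heavy atoms from the SMILES: 15 C, 2 N, 2 O.
Implicit hydrogens by atom environment:
  5 × C: 2 H each → 10
  5 × C (aromatic): 1 H each → 5
  2 × C: 3 H each → 6
  2 × C: 1 H each → 2
  1 × C (aromatic): no H
  1 × N: 1 H
  1 × N (charge +1): no H
  1 × O: no H
  1 × O (charge -1): no H
  Total hydrogens = 24.
Molecular formula: C15H24N2O2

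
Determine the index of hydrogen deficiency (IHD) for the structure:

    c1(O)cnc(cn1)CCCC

4

Molecular formula from the SMILES: C8H12N2O.
DoU = (2C + 2 + N − H − X)/2 = (2·8 + 2 + 2 − 12 − 0)/2 = 8/2 = 4.
(Structurally: 1 ring(s) + 3 π bond(s) = 4.)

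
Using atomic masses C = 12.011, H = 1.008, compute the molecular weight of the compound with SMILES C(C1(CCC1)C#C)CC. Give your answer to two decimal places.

122.21

Molecular formula: C9H14.
M = 9×12.011 + 14×1.008 = 122.21 g/mol.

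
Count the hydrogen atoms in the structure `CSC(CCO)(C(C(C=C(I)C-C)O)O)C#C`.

19

Hydrogens are implicit in SMILES; fill each atom to its normal valence:
  4 × C: 1 H each → 4
  3 × C: 2 H each → 6
  3 × C: no H
  3 × O: 1 H each → 3
  2 × C: 3 H each → 6
  1 × I: no H
  1 × S: no H
  Total hydrogens = 19.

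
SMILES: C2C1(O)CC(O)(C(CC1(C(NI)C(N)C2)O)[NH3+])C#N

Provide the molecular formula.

Heavy atoms from the SMILES: 11 C, 1 I, 4 N, 3 O.
Implicit hydrogens by atom environment:
  4 × C: 2 H each → 8
  4 × C: no H
  3 × C: 1 H each → 3
  3 × O: 1 H each → 3
  1 × I: no H
  1 × N (charge +1): 3 H
  1 × N: 2 H
  1 × N: 1 H
  1 × N: no H
  Total hydrogens = 20.
Net charge +1.
Molecular formula: C11H20IN4O3+

C11H20IN4O3+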